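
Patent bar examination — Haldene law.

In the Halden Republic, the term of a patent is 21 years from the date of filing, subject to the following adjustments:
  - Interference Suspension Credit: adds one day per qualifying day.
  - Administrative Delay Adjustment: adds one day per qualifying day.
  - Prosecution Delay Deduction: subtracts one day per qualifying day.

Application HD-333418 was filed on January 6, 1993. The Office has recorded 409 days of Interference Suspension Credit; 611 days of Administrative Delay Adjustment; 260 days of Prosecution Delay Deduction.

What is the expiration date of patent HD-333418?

February 5, 2016

Base term: filing date + 21 years → 6 January 2014.
Interference Suspension Credit: +409 days → 19 February 2015.
Administrative Delay Adjustment: +611 days → 22 October 2016.
Prosecution Delay Deduction: −260 days → 5 February 2016.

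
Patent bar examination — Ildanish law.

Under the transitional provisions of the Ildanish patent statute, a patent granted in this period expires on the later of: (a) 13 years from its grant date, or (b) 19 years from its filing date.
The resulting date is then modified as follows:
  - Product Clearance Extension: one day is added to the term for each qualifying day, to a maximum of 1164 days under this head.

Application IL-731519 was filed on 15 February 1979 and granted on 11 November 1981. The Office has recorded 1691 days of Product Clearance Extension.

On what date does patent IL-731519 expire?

April 24, 2001

(a) grant + 13 years → 11 November 1994.
(b) filing + 19 years → 15 February 1998.
Later of the two: 15 February 1998.
Product Clearance Extension: 1691 days claimed exceeds the 1164-day cap, so +1164 days → 24 April 2001.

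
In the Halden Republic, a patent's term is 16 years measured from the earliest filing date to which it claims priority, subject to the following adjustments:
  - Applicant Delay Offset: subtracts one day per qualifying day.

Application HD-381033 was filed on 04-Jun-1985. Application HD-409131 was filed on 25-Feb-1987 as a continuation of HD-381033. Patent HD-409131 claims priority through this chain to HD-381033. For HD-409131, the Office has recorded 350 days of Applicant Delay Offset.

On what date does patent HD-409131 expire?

2000-06-19

Earliest priority filing: 4 June 1985.
Base term: 4 June 1985 + 16 years → 4 June 2001.
Applicant Delay Offset: −350 days → 19 June 2000.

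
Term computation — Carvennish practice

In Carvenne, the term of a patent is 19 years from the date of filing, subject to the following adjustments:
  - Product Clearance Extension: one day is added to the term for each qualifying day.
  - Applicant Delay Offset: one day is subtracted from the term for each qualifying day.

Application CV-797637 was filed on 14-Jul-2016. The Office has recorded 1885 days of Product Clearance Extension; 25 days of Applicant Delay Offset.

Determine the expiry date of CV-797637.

August 16, 2040

Base term: filing date + 19 years → 14 July 2035.
Product Clearance Extension: +1885 days → 10 September 2040.
Applicant Delay Offset: −25 days → 16 August 2040.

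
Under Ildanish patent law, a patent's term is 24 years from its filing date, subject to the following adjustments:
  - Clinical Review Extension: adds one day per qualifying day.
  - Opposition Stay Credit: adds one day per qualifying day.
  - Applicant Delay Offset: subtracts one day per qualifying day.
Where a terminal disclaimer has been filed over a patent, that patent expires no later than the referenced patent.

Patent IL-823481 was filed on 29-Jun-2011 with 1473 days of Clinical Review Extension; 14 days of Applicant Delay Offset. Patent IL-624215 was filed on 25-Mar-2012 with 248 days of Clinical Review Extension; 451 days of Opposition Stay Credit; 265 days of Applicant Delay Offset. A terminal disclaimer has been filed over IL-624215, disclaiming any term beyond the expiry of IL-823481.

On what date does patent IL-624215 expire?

Natural term of IL-624215:
  Base: filing + 24 years → 25 March 2036.
  Clinical Review Extension: +248 days → 28 November 2036.
  Opposition Stay Credit: +451 days → 22 February 2038.
  Applicant Delay Offset: −265 days → 2 June 2037.
Expiry of referenced patent IL-823481:
  Base: filing + 24 years → 29 June 2035.
  Clinical Review Extension: +1473 days → 11 July 2039.
  Applicant Delay Offset: −14 days → 27 June 2039.
Terminal disclaimer: IL-624215 expires on the earlier of 2 June 2037 and 27 June 2039.

June 2, 2037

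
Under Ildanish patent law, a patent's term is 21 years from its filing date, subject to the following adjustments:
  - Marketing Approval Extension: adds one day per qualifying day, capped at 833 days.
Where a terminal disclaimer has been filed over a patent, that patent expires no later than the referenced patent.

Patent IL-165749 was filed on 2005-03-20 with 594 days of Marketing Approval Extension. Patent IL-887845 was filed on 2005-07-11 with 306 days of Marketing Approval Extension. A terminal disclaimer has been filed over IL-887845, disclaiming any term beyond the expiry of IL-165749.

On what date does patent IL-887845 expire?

Natural term of IL-887845:
  Base: filing + 21 years → 11 July 2026.
  Marketing Approval Extension: 306 days (within the 833-day cap) → +306 days → 13 May 2027.
Expiry of referenced patent IL-165749:
  Base: filing + 21 years → 20 March 2026.
  Marketing Approval Extension: 594 days (within the 833-day cap) → +594 days → 4 November 2027.
Terminal disclaimer: IL-887845 expires on the earlier of 13 May 2027 and 4 November 2027.

2027-05-13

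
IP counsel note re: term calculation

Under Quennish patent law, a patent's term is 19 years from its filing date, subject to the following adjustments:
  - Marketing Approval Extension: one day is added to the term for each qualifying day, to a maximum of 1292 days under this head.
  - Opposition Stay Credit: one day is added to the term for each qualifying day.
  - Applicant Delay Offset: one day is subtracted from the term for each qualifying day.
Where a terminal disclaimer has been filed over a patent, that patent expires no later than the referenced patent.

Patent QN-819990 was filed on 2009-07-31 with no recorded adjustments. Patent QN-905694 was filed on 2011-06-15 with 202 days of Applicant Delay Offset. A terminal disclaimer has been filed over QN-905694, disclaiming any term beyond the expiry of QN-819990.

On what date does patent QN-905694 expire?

Natural term of QN-905694:
  Base: filing + 19 years → 15 June 2030.
  Applicant Delay Offset: −202 days → 25 November 2029.
Expiry of referenced patent QN-819990:
  Base: filing + 19 years → 31 July 2028.
Terminal disclaimer: QN-905694 expires on the earlier of 25 November 2029 and 31 July 2028.

2028-07-31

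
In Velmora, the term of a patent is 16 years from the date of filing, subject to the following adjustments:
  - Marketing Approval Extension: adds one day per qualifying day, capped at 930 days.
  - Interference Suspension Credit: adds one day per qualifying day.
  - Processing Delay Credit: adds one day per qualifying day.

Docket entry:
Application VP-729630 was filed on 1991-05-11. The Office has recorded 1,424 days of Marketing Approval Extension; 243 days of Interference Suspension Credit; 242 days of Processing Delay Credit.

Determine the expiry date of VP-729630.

March 26, 2011

Base term: filing date + 16 years → 11 May 2007.
Marketing Approval Extension: 1424 days claimed exceeds the 930-day cap, so +930 days → 26 November 2009.
Interference Suspension Credit: +243 days → 27 July 2010.
Processing Delay Credit: +242 days → 26 March 2011.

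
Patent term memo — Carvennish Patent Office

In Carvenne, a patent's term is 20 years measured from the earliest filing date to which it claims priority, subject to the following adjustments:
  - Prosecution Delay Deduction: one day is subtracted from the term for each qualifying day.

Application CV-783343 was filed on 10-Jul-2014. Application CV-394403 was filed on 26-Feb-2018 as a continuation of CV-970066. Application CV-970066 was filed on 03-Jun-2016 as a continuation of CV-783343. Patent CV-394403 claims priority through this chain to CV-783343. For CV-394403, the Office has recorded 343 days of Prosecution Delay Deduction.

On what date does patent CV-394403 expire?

2033-08-01

Earliest priority filing: 10 July 2014.
Base term: 10 July 2014 + 20 years → 10 July 2034.
Prosecution Delay Deduction: −343 days → 1 August 2033.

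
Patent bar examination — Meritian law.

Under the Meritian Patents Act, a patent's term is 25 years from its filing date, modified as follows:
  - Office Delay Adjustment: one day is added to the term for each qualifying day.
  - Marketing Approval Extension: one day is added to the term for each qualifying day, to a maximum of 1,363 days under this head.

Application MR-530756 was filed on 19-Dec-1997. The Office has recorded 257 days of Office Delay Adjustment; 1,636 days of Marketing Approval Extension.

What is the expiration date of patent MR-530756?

May 27, 2027

Base term: filing date + 25 years → 19 December 2022.
Office Delay Adjustment: +257 days → 2 September 2023.
Marketing Approval Extension: 1636 days claimed exceeds the 1363-day cap, so +1363 days → 27 May 2027.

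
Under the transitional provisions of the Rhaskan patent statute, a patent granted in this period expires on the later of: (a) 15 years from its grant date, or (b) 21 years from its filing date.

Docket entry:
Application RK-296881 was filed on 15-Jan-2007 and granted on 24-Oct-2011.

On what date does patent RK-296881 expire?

(a) grant + 15 years → 24 October 2026.
(b) filing + 21 years → 15 January 2028.
Later of the two: 15 January 2028.

2028-01-15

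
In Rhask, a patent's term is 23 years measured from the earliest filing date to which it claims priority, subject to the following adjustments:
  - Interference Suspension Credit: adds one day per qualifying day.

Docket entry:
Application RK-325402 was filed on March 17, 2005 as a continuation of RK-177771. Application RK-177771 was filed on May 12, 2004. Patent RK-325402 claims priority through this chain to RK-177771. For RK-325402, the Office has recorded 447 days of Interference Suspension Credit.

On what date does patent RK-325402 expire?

Earliest priority filing: 12 May 2004.
Base term: 12 May 2004 + 23 years → 12 May 2027.
Interference Suspension Credit: +447 days → 1 August 2028.

2028-08-01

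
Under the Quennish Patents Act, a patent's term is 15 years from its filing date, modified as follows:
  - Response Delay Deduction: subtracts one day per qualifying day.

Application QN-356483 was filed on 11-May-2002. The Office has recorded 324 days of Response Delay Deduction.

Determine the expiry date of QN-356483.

Base term: filing date + 15 years → 11 May 2017.
Response Delay Deduction: −324 days → 21 June 2016.

2016-06-21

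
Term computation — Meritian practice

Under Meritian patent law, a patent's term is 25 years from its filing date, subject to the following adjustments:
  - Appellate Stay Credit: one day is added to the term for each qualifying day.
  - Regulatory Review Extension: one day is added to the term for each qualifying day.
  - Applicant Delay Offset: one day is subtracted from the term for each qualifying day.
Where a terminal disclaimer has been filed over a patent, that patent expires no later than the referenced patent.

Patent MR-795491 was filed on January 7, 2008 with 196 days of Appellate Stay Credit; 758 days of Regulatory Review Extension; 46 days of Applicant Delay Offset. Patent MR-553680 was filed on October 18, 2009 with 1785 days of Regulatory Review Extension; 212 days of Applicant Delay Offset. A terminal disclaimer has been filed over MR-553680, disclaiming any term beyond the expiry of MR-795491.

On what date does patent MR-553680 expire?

July 4, 2035

Natural term of MR-553680:
  Base: filing + 25 years → 18 October 2034.
  Regulatory Review Extension: +1785 days → 7 September 2039.
  Applicant Delay Offset: −212 days → 7 February 2039.
Expiry of referenced patent MR-795491:
  Base: filing + 25 years → 7 January 2033.
  Appellate Stay Credit: +196 days → 22 July 2033.
  Regulatory Review Extension: +758 days → 19 August 2035.
  Applicant Delay Offset: −46 days → 4 July 2035.
Terminal disclaimer: MR-553680 expires on the earlier of 7 February 2039 and 4 July 2035.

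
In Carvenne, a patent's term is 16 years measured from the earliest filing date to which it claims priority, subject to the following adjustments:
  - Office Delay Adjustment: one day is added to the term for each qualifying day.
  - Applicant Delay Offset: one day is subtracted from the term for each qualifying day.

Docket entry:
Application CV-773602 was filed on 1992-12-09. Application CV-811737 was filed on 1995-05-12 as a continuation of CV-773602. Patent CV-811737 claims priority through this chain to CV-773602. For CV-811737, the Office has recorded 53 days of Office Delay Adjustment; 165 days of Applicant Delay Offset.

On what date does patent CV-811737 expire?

August 19, 2008

Earliest priority filing: 9 December 1992.
Base term: 9 December 1992 + 16 years → 9 December 2008.
Office Delay Adjustment: +53 days → 31 January 2009.
Applicant Delay Offset: −165 days → 19 August 2008.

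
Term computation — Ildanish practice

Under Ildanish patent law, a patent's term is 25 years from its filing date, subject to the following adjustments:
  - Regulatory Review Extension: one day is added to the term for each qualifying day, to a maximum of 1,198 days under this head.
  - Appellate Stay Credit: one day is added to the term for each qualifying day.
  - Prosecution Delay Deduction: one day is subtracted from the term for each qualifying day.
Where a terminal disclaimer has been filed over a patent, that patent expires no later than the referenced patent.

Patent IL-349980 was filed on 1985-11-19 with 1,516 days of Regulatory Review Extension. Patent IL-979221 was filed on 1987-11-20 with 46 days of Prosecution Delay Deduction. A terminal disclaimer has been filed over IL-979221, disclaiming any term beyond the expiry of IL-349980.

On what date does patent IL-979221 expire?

Natural term of IL-979221:
  Base: filing + 25 years → 20 November 2012.
  Prosecution Delay Deduction: −46 days → 5 October 2012.
Expiry of referenced patent IL-349980:
  Base: filing + 25 years → 19 November 2010.
  Regulatory Review Extension: 1516 days claimed exceeds the 1198-day cap, so +1198 days → 1 March 2014.
Terminal disclaimer: IL-979221 expires on the earlier of 5 October 2012 and 1 March 2014.

October 5, 2012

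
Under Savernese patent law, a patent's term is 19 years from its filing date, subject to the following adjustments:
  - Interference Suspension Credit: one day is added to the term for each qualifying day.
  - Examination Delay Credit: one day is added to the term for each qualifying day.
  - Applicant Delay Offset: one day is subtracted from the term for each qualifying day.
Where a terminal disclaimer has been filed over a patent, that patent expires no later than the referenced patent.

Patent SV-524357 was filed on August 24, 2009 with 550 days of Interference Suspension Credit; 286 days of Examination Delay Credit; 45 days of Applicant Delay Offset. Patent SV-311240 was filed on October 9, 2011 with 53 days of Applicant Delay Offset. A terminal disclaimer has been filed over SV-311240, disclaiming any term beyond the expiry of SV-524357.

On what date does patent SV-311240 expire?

August 17, 2030

Natural term of SV-311240:
  Base: filing + 19 years → 9 October 2030.
  Applicant Delay Offset: −53 days → 17 August 2030.
Expiry of referenced patent SV-524357:
  Base: filing + 19 years → 24 August 2028.
  Interference Suspension Credit: +550 days → 25 February 2030.
  Examination Delay Credit: +286 days → 8 December 2030.
  Applicant Delay Offset: −45 days → 24 October 2030.
Terminal disclaimer: SV-311240 expires on the earlier of 17 August 2030 and 24 October 2030.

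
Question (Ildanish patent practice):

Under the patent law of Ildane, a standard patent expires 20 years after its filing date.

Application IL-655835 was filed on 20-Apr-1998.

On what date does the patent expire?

April 20, 2018

Filing date + 20 years → 20 April 2018.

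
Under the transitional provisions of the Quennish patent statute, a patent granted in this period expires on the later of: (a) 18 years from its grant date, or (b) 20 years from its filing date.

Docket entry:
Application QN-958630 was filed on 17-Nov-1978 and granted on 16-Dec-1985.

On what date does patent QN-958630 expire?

(a) grant + 18 years → 16 December 2003.
(b) filing + 20 years → 17 November 1998.
Later of the two: 16 December 2003.

2003-12-16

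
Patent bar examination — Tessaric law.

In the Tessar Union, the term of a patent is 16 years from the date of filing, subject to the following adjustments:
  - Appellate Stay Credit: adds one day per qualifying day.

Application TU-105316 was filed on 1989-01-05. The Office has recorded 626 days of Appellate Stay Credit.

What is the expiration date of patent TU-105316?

2006-09-23

Base term: filing date + 16 years → 5 January 2005.
Appellate Stay Credit: +626 days → 23 September 2006.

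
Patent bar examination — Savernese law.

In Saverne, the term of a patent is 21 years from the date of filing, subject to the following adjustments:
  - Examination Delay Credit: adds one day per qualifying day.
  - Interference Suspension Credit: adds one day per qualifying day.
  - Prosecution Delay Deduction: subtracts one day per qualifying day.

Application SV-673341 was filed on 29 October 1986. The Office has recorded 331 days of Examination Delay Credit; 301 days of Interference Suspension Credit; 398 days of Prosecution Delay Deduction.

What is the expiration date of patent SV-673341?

Base term: filing date + 21 years → 29 October 2007.
Examination Delay Credit: +331 days → 24 September 2008.
Interference Suspension Credit: +301 days → 22 July 2009.
Prosecution Delay Deduction: −398 days → 19 June 2008.

June 19, 2008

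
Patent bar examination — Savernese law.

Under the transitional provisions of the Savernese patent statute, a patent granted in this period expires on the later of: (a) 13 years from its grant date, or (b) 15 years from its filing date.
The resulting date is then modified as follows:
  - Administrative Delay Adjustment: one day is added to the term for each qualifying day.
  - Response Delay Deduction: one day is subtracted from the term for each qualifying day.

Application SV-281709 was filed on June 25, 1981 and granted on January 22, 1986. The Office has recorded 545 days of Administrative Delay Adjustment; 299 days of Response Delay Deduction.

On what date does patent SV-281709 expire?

(a) grant + 13 years → 22 January 1999.
(b) filing + 15 years → 25 June 1996.
Later of the two: 22 January 1999.
Administrative Delay Adjustment: +545 days → 20 July 2000.
Response Delay Deduction: −299 days → 25 September 1999.

September 25, 1999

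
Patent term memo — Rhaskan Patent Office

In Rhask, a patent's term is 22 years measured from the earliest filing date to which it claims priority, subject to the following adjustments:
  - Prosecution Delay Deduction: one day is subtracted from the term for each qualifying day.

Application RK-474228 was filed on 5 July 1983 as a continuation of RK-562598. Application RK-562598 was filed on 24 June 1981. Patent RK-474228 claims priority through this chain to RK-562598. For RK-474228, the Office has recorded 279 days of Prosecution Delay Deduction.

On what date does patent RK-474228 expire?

2002-09-18

Earliest priority filing: 24 June 1981.
Base term: 24 June 1981 + 22 years → 24 June 2003.
Prosecution Delay Deduction: −279 days → 18 September 2002.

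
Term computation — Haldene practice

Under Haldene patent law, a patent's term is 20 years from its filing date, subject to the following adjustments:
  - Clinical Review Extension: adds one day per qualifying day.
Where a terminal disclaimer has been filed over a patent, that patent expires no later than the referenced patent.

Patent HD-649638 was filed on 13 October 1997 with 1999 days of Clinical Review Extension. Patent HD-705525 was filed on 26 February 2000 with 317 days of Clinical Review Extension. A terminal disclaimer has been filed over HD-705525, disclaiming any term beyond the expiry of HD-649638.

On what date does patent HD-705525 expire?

Natural term of HD-705525:
  Base: filing + 20 years → 26 February 2020.
  Clinical Review Extension: +317 days → 8 January 2021.
Expiry of referenced patent HD-649638:
  Base: filing + 20 years → 13 October 2017.
  Clinical Review Extension: +1999 days → 4 April 2023.
Terminal disclaimer: HD-705525 expires on the earlier of 8 January 2021 and 4 April 2023.

January 8, 2021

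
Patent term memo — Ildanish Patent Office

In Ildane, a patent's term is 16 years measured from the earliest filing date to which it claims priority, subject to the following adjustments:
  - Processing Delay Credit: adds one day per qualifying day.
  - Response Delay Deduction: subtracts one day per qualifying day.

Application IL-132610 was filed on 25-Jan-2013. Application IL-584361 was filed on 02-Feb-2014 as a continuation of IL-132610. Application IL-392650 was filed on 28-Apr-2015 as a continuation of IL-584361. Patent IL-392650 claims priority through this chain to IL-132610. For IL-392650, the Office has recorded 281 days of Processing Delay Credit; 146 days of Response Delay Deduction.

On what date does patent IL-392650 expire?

June 9, 2029

Earliest priority filing: 25 January 2013.
Base term: 25 January 2013 + 16 years → 25 January 2029.
Processing Delay Credit: +281 days → 2 November 2029.
Response Delay Deduction: −146 days → 9 June 2029.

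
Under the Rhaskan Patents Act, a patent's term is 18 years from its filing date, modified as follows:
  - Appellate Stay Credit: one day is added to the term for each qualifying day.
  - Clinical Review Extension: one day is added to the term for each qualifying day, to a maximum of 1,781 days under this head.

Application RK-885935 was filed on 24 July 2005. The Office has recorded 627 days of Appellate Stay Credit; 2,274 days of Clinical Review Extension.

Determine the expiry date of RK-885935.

2030-02-25

Base term: filing date + 18 years → 24 July 2023.
Appellate Stay Credit: +627 days → 11 April 2025.
Clinical Review Extension: 2274 days claimed exceeds the 1781-day cap, so +1781 days → 25 February 2030.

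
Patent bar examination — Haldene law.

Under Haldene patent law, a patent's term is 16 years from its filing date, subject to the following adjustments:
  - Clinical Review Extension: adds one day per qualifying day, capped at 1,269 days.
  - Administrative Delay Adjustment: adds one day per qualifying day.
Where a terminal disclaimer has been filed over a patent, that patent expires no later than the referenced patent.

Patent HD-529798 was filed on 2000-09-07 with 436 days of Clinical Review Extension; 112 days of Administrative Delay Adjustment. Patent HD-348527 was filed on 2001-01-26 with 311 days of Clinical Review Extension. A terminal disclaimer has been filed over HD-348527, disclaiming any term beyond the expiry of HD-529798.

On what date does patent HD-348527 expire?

December 3, 2017

Natural term of HD-348527:
  Base: filing + 16 years → 26 January 2017.
  Clinical Review Extension: 311 days (within the 1269-day cap) → +311 days → 3 December 2017.
Expiry of referenced patent HD-529798:
  Base: filing + 16 years → 7 September 2016.
  Clinical Review Extension: 436 days (within the 1269-day cap) → +436 days → 17 November 2017.
  Administrative Delay Adjustment: +112 days → 9 March 2018.
Terminal disclaimer: HD-348527 expires on the earlier of 3 December 2017 and 9 March 2018.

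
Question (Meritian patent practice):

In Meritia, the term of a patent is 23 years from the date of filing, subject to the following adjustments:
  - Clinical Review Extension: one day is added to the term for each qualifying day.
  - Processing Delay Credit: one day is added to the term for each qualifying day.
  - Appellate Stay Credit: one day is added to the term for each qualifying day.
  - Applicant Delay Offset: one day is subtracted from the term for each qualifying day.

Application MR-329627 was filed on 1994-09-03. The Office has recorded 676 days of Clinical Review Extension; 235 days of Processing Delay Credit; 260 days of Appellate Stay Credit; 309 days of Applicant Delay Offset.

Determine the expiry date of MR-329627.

January 13, 2020

Base term: filing date + 23 years → 3 September 2017.
Clinical Review Extension: +676 days → 11 July 2019.
Processing Delay Credit: +235 days → 2 March 2020.
Appellate Stay Credit: +260 days → 17 November 2020.
Applicant Delay Offset: −309 days → 13 January 2020.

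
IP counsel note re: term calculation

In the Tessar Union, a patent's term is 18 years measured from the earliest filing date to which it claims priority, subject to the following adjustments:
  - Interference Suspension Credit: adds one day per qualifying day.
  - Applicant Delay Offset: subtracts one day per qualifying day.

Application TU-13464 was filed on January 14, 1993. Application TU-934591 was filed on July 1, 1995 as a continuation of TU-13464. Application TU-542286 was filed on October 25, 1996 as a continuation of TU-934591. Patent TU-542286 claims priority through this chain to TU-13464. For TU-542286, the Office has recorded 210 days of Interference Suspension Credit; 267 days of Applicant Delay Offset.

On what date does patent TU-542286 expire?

Earliest priority filing: 14 January 1993.
Base term: 14 January 1993 + 18 years → 14 January 2011.
Interference Suspension Credit: +210 days → 12 August 2011.
Applicant Delay Offset: −267 days → 18 November 2010.

November 18, 2010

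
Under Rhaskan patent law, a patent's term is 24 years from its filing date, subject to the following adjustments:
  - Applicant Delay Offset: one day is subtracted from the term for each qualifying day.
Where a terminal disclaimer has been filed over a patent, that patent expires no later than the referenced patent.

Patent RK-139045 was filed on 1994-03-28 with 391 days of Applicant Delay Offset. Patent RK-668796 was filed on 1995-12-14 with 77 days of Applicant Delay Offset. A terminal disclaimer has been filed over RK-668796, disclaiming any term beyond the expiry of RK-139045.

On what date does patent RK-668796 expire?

Natural term of RK-668796:
  Base: filing + 24 years → 14 December 2019.
  Applicant Delay Offset: −77 days → 28 September 2019.
Expiry of referenced patent RK-139045:
  Base: filing + 24 years → 28 March 2018.
  Applicant Delay Offset: −391 days → 2 March 2017.
Terminal disclaimer: RK-668796 expires on the earlier of 28 September 2019 and 2 March 2017.

March 2, 2017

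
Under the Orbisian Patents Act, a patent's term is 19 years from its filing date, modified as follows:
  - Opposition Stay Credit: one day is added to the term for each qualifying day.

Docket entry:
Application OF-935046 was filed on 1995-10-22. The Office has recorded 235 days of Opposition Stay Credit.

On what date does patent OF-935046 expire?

Base term: filing date + 19 years → 22 October 2014.
Opposition Stay Credit: +235 days → 14 June 2015.

June 14, 2015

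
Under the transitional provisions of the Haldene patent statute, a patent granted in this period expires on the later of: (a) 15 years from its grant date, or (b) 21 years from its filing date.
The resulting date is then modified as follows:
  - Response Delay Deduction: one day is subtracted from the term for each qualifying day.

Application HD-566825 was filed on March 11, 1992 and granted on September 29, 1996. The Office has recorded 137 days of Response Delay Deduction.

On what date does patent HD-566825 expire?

2012-10-25

(a) grant + 15 years → 29 September 2011.
(b) filing + 21 years → 11 March 2013.
Later of the two: 11 March 2013.
Response Delay Deduction: −137 days → 25 October 2012.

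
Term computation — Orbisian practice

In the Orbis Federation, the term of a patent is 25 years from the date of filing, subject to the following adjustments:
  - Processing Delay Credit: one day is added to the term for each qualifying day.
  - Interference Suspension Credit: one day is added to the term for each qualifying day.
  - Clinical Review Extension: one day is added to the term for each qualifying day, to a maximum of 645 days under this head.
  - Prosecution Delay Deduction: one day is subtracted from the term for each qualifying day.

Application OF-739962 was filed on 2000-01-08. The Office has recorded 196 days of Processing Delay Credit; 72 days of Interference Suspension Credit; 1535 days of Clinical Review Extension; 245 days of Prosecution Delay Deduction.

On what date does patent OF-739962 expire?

November 7, 2026

Base term: filing date + 25 years → 8 January 2025.
Processing Delay Credit: +196 days → 23 July 2025.
Interference Suspension Credit: +72 days → 3 October 2025.
Clinical Review Extension: 1535 days claimed exceeds the 645-day cap, so +645 days → 10 July 2027.
Prosecution Delay Deduction: −245 days → 7 November 2026.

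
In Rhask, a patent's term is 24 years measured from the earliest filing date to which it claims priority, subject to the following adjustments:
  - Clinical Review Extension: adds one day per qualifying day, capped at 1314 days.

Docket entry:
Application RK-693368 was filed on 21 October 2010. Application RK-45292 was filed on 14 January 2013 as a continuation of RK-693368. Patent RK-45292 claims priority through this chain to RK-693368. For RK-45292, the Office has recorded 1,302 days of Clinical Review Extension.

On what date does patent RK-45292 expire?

Earliest priority filing: 21 October 2010.
Base term: 21 October 2010 + 24 years → 21 October 2034.
Clinical Review Extension: 1302 days (within the 1314-day cap) → +1302 days → 15 May 2038.

May 15, 2038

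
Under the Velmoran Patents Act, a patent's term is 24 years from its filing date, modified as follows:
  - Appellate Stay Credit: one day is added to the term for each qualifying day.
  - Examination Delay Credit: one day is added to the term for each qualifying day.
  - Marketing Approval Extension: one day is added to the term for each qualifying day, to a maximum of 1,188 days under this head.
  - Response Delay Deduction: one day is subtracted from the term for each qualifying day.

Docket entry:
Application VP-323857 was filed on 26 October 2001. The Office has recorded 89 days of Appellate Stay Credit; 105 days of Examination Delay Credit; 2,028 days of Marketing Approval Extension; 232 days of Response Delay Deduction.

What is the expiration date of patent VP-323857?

Base term: filing date + 24 years → 26 October 2025.
Appellate Stay Credit: +89 days → 23 January 2026.
Examination Delay Credit: +105 days → 8 May 2026.
Marketing Approval Extension: 2028 days claimed exceeds the 1188-day cap, so +1188 days → 8 August 2029.
Response Delay Deduction: −232 days → 19 December 2028.

2028-12-19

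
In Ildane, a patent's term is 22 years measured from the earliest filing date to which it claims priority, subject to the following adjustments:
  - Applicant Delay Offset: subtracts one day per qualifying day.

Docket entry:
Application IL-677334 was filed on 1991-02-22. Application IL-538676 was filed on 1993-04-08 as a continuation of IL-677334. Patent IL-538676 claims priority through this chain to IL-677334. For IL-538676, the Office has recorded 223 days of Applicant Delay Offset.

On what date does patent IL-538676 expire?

2012-07-14

Earliest priority filing: 22 February 1991.
Base term: 22 February 1991 + 22 years → 22 February 2013.
Applicant Delay Offset: −223 days → 14 July 2012.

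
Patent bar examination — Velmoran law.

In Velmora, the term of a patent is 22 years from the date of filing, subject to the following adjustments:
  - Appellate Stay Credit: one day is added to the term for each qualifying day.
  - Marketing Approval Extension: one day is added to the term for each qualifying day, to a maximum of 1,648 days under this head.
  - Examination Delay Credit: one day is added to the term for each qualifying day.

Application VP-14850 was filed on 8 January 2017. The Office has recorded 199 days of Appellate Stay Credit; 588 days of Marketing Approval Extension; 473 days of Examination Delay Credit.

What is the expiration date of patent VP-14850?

Base term: filing date + 22 years → 8 January 2039.
Appellate Stay Credit: +199 days → 26 July 2039.
Marketing Approval Extension: 588 days (within the 1648-day cap) → +588 days → 5 March 2041.
Examination Delay Credit: +473 days → 21 June 2042.

June 21, 2042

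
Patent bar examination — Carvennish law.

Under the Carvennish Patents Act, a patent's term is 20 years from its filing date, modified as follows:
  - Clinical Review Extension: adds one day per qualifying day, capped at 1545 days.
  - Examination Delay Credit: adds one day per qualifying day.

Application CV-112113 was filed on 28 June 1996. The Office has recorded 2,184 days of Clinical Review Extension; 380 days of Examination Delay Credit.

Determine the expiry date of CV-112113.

October 5, 2021

Base term: filing date + 20 years → 28 June 2016.
Clinical Review Extension: 2184 days claimed exceeds the 1545-day cap, so +1545 days → 20 September 2020.
Examination Delay Credit: +380 days → 5 October 2021.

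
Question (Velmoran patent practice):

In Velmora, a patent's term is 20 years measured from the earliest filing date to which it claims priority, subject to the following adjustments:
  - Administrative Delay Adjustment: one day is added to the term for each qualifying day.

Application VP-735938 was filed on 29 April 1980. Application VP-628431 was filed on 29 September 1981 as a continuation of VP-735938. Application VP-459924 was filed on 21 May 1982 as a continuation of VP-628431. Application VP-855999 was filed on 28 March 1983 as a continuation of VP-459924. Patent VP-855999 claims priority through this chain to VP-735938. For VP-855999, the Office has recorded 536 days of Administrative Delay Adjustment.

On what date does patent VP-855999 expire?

2001-10-17

Earliest priority filing: 29 April 1980.
Base term: 29 April 1980 + 20 years → 29 April 2000.
Administrative Delay Adjustment: +536 days → 17 October 2001.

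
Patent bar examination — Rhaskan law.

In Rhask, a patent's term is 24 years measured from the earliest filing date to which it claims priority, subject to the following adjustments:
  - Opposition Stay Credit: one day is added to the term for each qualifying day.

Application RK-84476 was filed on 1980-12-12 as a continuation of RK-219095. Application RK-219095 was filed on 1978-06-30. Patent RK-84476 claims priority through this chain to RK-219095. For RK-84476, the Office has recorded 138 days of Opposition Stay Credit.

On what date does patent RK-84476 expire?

2002-11-15

Earliest priority filing: 30 June 1978.
Base term: 30 June 1978 + 24 years → 30 June 2002.
Opposition Stay Credit: +138 days → 15 November 2002.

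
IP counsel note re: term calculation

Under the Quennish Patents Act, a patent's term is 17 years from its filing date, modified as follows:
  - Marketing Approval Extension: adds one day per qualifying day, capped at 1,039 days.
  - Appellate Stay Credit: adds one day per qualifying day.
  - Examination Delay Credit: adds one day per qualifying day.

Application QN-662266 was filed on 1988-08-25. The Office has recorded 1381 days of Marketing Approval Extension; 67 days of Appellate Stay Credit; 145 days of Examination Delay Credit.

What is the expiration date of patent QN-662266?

January 27, 2009

Base term: filing date + 17 years → 25 August 2005.
Marketing Approval Extension: 1381 days claimed exceeds the 1039-day cap, so +1039 days → 29 June 2008.
Appellate Stay Credit: +67 days → 4 September 2008.
Examination Delay Credit: +145 days → 27 January 2009.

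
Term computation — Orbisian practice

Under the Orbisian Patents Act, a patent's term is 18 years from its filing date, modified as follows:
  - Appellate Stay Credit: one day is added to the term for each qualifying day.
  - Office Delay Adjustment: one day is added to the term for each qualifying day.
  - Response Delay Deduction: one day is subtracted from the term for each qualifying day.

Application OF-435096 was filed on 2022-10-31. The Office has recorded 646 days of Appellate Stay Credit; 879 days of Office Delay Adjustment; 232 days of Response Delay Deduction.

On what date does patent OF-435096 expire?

Base term: filing date + 18 years → 31 October 2040.
Appellate Stay Credit: +646 days → 8 August 2042.
Office Delay Adjustment: +879 days → 3 January 2045.
Response Delay Deduction: −232 days → 16 May 2044.

2044-05-16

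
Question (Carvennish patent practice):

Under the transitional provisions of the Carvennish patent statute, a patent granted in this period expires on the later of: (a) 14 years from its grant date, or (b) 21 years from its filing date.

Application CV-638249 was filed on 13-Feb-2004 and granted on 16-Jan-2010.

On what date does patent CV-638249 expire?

2025-02-13

(a) grant + 14 years → 16 January 2024.
(b) filing + 21 years → 13 February 2025.
Later of the two: 13 February 2025.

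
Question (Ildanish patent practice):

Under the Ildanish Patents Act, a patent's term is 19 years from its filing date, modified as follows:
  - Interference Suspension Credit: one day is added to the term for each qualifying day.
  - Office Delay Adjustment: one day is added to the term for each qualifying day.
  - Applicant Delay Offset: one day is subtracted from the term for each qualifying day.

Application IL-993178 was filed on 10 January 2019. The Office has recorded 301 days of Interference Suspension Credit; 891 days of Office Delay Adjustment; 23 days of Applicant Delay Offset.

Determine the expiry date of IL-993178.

March 24, 2041

Base term: filing date + 19 years → 10 January 2038.
Interference Suspension Credit: +301 days → 7 November 2038.
Office Delay Adjustment: +891 days → 16 April 2041.
Applicant Delay Offset: −23 days → 24 March 2041.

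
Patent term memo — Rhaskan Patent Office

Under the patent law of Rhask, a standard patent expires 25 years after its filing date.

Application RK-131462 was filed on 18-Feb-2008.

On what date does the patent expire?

2033-02-18

Filing date + 25 years → 18 February 2033.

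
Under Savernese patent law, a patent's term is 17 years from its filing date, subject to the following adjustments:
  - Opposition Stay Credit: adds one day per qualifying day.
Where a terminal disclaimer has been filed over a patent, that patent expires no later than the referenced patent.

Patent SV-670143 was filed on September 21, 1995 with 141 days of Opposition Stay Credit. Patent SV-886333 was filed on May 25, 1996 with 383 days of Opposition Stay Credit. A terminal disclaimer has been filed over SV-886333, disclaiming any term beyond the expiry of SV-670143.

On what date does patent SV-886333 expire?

2013-02-09

Natural term of SV-886333:
  Base: filing + 17 years → 25 May 2013.
  Opposition Stay Credit: +383 days → 12 June 2014.
Expiry of referenced patent SV-670143:
  Base: filing + 17 years → 21 September 2012.
  Opposition Stay Credit: +141 days → 9 February 2013.
Terminal disclaimer: SV-886333 expires on the earlier of 12 June 2014 and 9 February 2013.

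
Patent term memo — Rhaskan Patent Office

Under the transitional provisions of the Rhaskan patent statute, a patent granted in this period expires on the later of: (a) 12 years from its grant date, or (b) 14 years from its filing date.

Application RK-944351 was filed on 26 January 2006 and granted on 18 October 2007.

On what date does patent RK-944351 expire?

(a) grant + 12 years → 18 October 2019.
(b) filing + 14 years → 26 January 2020.
Later of the two: 26 January 2020.

2020-01-26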